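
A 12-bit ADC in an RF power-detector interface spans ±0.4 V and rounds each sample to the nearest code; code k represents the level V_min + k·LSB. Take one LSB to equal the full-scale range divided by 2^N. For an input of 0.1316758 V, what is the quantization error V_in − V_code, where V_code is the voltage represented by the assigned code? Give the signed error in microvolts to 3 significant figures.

Span: 0.4 V − (-0.4 V) = 0.8 V. LSB = 0.8 V / 2^12 ≈ 195.3 µV.
(0.1316758 − (-0.4)) / LSB = 0.5316758 × 4096/0.8 = 2722.1801. Nearest integer: k = 2722.
V_code = -0.4 + (2722/4096) × 0.8 = 0.1316406250 V.
Error = V_in − V_code = 0.1316758 − (0.1316406250) = +35.2 µV.

+35.2 µV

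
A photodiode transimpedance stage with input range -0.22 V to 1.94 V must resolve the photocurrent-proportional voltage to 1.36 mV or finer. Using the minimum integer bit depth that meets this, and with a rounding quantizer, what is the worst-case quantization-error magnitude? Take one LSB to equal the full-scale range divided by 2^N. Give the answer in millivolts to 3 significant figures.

Full-scale range = 1.94 V − (-0.22 V) = 2.16 V.
2.16 V / 1.36 mV = 1588. Since 2^10 = 1024 and 2^11 = 2048, N = 11.
Step size = 2.16/2048 V = 1.0547 mV.
|e|_max = LSB/2 = 0.527 mV.

0.527 mV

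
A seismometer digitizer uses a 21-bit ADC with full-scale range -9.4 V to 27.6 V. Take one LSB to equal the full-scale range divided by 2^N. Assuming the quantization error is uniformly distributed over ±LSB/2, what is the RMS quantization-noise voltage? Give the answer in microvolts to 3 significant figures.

Range = 27.6 − (-9.4) = 37 V.
One LSB is 37 V / 2097152 = 17.643 µV.
RMS of a uniform error over width LSB is LSB/√12 = 5.09 µV.

5.09 µV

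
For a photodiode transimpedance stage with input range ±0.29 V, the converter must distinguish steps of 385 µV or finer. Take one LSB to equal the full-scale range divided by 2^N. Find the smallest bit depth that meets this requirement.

Range = 0.29 − (-0.29) = 0.58 V.
Levels needed ≥ 0.58/385 µV = 1506. 2^11 = 2048 suffices, so N_min = 11.

11 bits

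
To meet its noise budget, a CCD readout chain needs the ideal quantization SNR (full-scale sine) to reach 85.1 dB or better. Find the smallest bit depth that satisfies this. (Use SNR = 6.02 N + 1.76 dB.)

14 bits

Solving 6.02 N ≥ 85.1 − 1.76: N ≥ 13.844. Round up → N = 14.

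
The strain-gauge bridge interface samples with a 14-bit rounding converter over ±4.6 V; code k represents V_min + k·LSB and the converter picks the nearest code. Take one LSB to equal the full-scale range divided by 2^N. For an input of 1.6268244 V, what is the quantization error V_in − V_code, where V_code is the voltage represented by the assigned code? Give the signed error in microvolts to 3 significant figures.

+91.0 µV

The full-scale span is 4.6 − (-4.6) = 9.2 V. LSB = 9.2 V / 2^14 ≈ 0.5615 mV.
(V_in − V_min)/LSB = (1.6268244 − (-4.6)) × 16384/9.2 = 11089.1621 → nearest code k = 11089.
Reconstructed level: -4.6 + 11089 × 9.2/16384 V = 1.6267333984 V.
Error = V_in − V_code = 1.6268244 − (1.6267333984) = +91.0 µV.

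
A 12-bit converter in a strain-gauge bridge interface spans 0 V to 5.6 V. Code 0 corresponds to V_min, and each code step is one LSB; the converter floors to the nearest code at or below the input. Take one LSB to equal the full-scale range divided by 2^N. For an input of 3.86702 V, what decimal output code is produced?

Range is 5.6 V. LSB = 5.6 V / 2^12 ≈ 1.367 mV.
(V_in − V_min) × 2^12/range = (3.86702 − (0)) × 4096/5.6 = 2828.449.
Floor → code = 2828.

2828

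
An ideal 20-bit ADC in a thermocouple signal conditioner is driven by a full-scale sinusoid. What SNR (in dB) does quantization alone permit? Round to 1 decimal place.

SNR = 6.02·20 + 1.76 = 122.16 dB.

122.2 dB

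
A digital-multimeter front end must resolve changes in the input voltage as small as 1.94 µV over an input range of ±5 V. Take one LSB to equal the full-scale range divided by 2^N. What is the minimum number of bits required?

23 bits

The full-scale span is 5 − (-5) = 10 V.
Levels needed ≥ 10/1.94 µV = 5.155e6. 2^23 = 8388608 suffices, so N_min = 23.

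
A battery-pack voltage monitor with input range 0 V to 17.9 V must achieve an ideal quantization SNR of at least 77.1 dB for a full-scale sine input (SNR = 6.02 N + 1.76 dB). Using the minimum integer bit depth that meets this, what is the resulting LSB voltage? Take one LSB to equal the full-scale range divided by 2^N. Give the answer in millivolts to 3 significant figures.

2.19 mV

Span = 17.9 V.
Required N = ⌈(77.1 − 1.76)/6.02⌉ = ⌈12.515⌉ = 13.
Step size = 17.9/8192 V = 2.19 mV.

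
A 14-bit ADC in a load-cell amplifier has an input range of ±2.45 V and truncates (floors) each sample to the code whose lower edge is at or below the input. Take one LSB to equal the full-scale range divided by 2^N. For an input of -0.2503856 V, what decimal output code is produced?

7354

Span: 2.45 V − (-2.45 V) = 4.9 V. LSB = 4.9 V / 2^14 ≈ 299.1 µV.
V_in − V_min = -0.2503856 − (-2.45) = 2.1996144 V.
Divide by LSB: 2.1996144 × 16384/4.9 = 7354.7923.
Truncating gives code 7354.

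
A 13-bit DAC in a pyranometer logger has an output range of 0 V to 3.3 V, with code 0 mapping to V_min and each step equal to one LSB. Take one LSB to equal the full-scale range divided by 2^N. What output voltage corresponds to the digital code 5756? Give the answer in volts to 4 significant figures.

2.319 V

Full-scale range = 3.3 V. LSB = 3.3 V / 2^13.
V_out = V_min + code × LSB = 0 V + 5756 × 3.3 V / 8192
      = 0 V + 2.31870 V = 2.31870 V.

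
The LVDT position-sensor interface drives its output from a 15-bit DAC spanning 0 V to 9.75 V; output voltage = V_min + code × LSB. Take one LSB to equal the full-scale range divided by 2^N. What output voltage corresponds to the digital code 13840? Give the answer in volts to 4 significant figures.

Range is 9.75 V. LSB = 9.75 V / 2^15.
V_out = V_min + code × LSB = 0 V + 13840 × 9.75 V / 32768
      = 0 V + 4.11804 V = 4.11804 V.

4.118 V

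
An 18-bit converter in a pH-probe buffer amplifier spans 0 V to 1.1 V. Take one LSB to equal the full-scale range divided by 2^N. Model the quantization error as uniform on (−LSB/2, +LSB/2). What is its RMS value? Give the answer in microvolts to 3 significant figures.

1.21 µV

Full-scale range = 1.1 V.
LSB = 1.1 V ÷ 2^18 = 1.1/262144 V = 4.1962 µV.
For a uniform distribution on [−LSB/2, +LSB/2], V_rms = LSB/√12 = 4.1962 µV/3.4641 = 1.21 µV.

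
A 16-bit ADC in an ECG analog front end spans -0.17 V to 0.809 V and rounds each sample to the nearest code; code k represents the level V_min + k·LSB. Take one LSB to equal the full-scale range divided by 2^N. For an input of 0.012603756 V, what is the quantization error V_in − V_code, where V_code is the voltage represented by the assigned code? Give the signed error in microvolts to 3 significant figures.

−2.69 µV

Full-scale range = 0.809 V − (-0.17 V) = 0.979 V. LSB = 0.979 V / 2^16 ≈ 14.94 µV.
(V_in − V_min)/LSB = (0.012603756 − (-0.17)) × 65536/0.979 = 12223.8200 → nearest code k = 12224.
V_code = V_min + k × range/2^16 = -0.17 + 12224 × 0.979/65536 = 0.012606445313 V.
V_in − V_code = 0.012603756 − (0.012606445313) = −2.69 µV.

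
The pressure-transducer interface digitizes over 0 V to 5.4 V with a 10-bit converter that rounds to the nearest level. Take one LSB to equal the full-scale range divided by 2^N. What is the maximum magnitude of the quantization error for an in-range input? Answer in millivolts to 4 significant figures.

Range is 5.4 V.
LSB = 5.4 V / 2^10 = 5.27344 mV.
|e|_max = LSB/2 = 2.637 mV.

2.637 mV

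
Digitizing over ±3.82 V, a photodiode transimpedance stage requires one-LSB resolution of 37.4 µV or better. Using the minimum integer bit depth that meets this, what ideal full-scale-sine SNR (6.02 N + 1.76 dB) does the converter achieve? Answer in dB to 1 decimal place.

Span: 3.82 V − (-3.82 V) = 7.64 V.
7.64 V / 37.4 µV = 204300. Since 2^17 = 131072 and 2^18 = 262144, N = 18.
6.02(18) + 1.76 = 110.12 dB.

110.1 dB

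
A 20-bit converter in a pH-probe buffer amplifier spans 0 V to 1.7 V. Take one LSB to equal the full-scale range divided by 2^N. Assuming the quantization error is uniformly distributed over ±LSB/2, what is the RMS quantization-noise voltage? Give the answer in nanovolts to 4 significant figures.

Full-scale range = 1.7 V.
LSB = 1.7 V ÷ 2^20 = 1.7/1048576 V = 1.62125 µV.
σ_q = LSB/√12 = 1.62125 µV/3.4641 = 468.0 nV.

468.0 nV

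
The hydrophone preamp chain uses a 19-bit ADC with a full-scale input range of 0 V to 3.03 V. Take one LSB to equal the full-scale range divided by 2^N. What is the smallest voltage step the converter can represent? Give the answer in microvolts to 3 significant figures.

Span = 3.03 V.
2^19 = 524288 levels.
One LSB is 3.03 V / 524288 = 5.78 µV.

5.78 µV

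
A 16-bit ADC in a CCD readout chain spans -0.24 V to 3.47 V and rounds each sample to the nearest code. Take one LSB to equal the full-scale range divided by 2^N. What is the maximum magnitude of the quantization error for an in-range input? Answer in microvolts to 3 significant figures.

Range = 3.47 − (-0.24) = 3.71 V.
LSB = 3.71 V / 2^16 = 56.610 µV.
Worst-case error for round-to-nearest is half an LSB: 28.3 µV.

28.3 µV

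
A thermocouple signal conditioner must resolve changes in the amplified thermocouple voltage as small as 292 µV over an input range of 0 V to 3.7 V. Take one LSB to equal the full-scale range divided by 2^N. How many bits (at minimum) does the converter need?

Full-scale range = 3.7 V.
Required number of levels: 3.7/292 µV = 12671; smallest N with 2^N ≥ that is 14.

14 bits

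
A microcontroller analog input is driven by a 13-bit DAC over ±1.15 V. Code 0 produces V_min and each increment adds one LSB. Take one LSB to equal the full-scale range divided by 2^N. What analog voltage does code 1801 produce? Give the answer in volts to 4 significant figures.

-0.6443 V

Span: 1.15 V − (-1.15 V) = 2.3 V. LSB = 2.3 V / 2^13.
V_out = V_min + code × LSB = -1.15 V + 1801 × 2.3 V / 8192
      = -1.15 V + 0.505652 V = -0.644348 V.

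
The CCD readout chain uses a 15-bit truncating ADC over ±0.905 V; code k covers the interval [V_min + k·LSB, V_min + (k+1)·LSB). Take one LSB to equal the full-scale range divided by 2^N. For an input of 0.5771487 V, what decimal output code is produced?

26832

Range = 0.905 − (-0.905) = 1.81 V. LSB = 1.81 V / 2^15 ≈ 55.24 µV.
(V_in − V_min) × 2^15/range = (0.5771487 − (-0.905)) × 32768/1.81 = 26832.624.
Floor → code = 26832.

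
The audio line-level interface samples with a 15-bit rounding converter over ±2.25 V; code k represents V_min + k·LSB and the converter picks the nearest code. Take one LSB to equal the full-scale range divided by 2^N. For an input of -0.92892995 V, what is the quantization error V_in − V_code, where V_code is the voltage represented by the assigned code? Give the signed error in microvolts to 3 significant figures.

Full-scale range = 2.25 V − (-2.25 V) = 4.5 V. LSB = 4.5 V / 2^15 ≈ 137.3 µV.
Position in LSBs: (-0.92892995 − (-2.25)) × 32768/4.5 = 9619.7385; rounding gives k = 9620.
V_code = -2.25 + (9620/32768) × 4.5 = -0.92889404297 V.
Error = V_in − V_code = -0.92892995 − (-0.92889404297) = −35.9 µV.

−35.9 µV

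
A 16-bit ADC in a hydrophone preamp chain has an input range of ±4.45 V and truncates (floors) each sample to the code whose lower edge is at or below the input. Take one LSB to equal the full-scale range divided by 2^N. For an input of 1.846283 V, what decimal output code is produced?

Range = 4.45 − (-4.45) = 8.9 V. LSB = 8.9 V / 2^16 ≈ 135.8 µV.
(V_in − V_min) × 2^16/range = (1.846283 − (-4.45)) × 65536/8.9 = 46363.281.
Floor → code = 46363.

46363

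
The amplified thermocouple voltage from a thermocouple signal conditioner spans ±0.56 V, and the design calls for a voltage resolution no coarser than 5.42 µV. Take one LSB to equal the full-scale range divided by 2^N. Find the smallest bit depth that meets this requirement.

Range = 0.56 − (-0.56) = 1.12 V.
Required number of levels: 1.12/5.42 µV = 206640; smallest N with 2^N ≥ that is 18.

18 bits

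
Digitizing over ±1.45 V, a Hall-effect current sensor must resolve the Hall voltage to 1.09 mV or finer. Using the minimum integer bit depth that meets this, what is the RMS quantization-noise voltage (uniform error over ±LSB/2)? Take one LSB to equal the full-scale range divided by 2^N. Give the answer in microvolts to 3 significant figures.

204 µV

Full-scale range = 1.45 V − (-1.45 V) = 2.9 V.
Need 2^N ≥ 2.9 V / 1.09 mV = 2661 → N_min = 12.
LSB = 2.9 V / 2^12 = 0.70801 mV.
V_rms = LSB/√12 = 204 µV.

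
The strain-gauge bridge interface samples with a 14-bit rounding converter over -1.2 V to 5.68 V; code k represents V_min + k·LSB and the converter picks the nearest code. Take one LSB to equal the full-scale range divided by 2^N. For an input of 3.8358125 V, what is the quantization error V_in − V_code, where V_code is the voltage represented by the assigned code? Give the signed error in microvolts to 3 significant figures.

Range = 5.68 − (-1.2) = 6.88 V. LSB = 6.88 V / 2^14 ≈ 419.9 µV.
(3.8358125 − (-1.2)) / LSB = 5.0358125 × 16384/6.88 = 11992.2605. Nearest integer: k = 11992.
V_code = -1.2 + (11992/16384) × 6.88 = 3.8357031250 V.
Error = V_in − V_code = 3.8358125 − (3.8357031250) = +109 µV.

+109 µV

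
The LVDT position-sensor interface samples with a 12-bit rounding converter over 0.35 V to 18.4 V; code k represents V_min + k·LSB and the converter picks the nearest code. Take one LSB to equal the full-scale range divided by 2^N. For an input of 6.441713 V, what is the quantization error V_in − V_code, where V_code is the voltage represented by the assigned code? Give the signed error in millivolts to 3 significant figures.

+1.60 mV

Full-scale range = 18.4 V − (0.35 V) = 18.05 V. LSB = 18.05 V / 2^12 ≈ 4.407 mV.
(V_in − V_min)/LSB = (6.441713 − (0.35)) × 4096/18.05 = 1382.3632 → nearest code k = 1382.
V_code = V_min + k × range/2^12 = 0.35 + 1382 × 18.05/4096 = 6.440112305 V.
Error = V_in − V_code = 6.441713 − (6.440112305) = +1.60 mV.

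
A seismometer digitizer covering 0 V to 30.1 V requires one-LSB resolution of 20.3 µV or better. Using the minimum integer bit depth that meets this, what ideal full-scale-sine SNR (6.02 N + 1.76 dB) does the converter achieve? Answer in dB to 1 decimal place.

128.2 dB

Span = 30.1 V.
Need 2^N ≥ 30.1 V / 20.3 µV = 1.483e6 → N_min = 21.
6.02(21) + 1.76 = 128.18 dB.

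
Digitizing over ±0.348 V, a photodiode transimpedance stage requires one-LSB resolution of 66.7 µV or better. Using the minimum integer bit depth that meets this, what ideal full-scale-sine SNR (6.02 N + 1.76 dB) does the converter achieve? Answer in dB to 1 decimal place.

86.0 dB

Range = 0.348 − (-0.348) = 0.696 V.
0.696 V / 66.7 µV = 10430. Since 2^13 = 8192 and 2^14 = 16384, N = 14.
6.02(14) + 1.76 = 86.04 dB.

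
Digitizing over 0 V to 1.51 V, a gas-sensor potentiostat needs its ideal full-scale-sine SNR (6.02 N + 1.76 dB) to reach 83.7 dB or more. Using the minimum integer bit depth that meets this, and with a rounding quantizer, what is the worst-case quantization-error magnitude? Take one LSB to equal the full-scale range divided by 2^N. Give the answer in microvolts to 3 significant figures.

Full-scale range = 1.51 V.
N ≥ (83.7 − 1.76)/6.02 = 13.611 → N_min = 14.
One LSB is 1.51 V / 16384 = 92.163 µV.
Max error for round-to-nearest is LSB/2 = 46.1 µV.

46.1 µV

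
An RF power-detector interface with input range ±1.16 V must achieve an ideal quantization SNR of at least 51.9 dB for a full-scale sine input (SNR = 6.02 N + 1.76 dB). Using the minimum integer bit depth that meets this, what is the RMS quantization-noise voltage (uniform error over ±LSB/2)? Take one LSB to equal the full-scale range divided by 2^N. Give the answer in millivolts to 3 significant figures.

1.31 mV

Full-scale range = 1.16 V − (-1.16 V) = 2.32 V.
N ≥ (51.9 − 1.76)/6.02 = 8.329 → N_min = 9.
LSB = 2.32 V / 2^9 = 4.5313 mV.
RMS noise = LSB/√12 = 1.31 mV.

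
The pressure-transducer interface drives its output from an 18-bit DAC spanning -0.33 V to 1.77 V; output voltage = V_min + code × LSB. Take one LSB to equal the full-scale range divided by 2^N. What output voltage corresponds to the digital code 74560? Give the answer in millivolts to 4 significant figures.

267.3 mV

Full-scale range = 1.77 V − (-0.33 V) = 2.1 V. LSB = 2.1 V / 2^18.
Output = V_min + (74560/262144) × range = -0.33 + 0.284424 × 2.1 V
      = -0.33 + 0.597290 = 0.267290 V.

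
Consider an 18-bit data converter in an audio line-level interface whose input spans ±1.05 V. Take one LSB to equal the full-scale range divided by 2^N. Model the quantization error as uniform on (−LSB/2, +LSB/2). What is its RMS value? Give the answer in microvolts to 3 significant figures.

Full-scale range = 1.05 V − (-1.05 V) = 2.1 V.
LSB = 2.1 V ÷ 2^18 = 2.1/262144 V = 8.0109 µV.
V_rms = LSB/√12 = 8.0109 µV / √12 = 2.31 µV.

2.31 µV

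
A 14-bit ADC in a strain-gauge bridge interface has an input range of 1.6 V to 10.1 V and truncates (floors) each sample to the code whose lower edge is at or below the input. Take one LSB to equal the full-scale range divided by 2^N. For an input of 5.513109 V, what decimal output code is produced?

The full-scale span is 10.1 − (1.6) = 8.5 V. LSB = 8.5 V / 2^14 ≈ 0.5188 mV.
V_in − V_min = 5.513109 − (1.6) = 3.913109 V.
Divide by LSB: 3.913109 × 16384/8.5 = 7542.6327.
Truncating gives code 7542.

7542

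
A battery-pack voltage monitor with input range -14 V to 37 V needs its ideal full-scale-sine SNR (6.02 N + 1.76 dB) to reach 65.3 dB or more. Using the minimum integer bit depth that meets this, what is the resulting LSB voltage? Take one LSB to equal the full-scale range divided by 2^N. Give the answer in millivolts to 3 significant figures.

24.9 mV

Full-scale range = 37 V − (-14 V) = 51 V.
Required N = ⌈(65.3 − 1.76)/6.02⌉ = ⌈10.555⌉ = 11.
LSB = 51 V / 2^11 = 24.9 mV.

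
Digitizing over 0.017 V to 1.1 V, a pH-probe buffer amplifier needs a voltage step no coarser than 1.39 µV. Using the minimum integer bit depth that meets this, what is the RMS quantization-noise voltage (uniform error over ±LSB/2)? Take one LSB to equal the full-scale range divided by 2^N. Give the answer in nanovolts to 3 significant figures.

Range = 1.1 − (0.017) = 1.083 V.
Need 2^N ≥ 1.083 V / 1.39 µV = 779100 → N_min = 20.
LSB = 1.083 V ÷ 2^20 = 1.083/1048576 V = 1.0328 µV.
RMS noise = LSB/√12 = 298 nV.

298 nV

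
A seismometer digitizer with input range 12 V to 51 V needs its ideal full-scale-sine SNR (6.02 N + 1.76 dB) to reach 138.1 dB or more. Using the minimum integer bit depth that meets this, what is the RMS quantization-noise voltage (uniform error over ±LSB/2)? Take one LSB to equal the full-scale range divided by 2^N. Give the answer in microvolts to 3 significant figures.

The full-scale span is 51 − (12) = 39 V.
6.02 N + 1.76 ≥ 138.1 gives N ≥ 22.648, so the minimum integer is 23.
One LSB is 39 V / 8388608 = 4.6492 µV.
σ_q = LSB/√12 = 4.6492 µV/3.4641 = 1.34 µV.

1.34 µV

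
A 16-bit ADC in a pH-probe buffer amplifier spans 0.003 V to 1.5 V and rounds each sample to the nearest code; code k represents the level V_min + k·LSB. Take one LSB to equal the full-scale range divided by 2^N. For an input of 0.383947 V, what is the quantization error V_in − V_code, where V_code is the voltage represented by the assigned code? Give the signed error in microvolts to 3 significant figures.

+4.17 µV

Full-scale range = 1.5 V − (0.003 V) = 1.497 V. LSB = 1.497 V / 2^16 ≈ 22.84 µV.
(V_in − V_min)/LSB = (0.383947 − (0.003)) × 65536/1.497 = 16677.1828 → nearest code k = 16677.
V_code = V_min + k × range/2^16 = 0.003 + 16677 × 1.497/65536 = 0.38394282532 V.
e = 0.383947 − (0.38394282532) = +4.17 µV.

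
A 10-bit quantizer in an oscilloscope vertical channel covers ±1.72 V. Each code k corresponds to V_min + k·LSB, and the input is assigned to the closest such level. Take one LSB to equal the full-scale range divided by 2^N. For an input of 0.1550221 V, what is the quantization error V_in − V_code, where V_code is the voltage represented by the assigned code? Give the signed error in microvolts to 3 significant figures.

+491 µV

The full-scale span is 1.72 − (-1.72) = 3.44 V. LSB = 3.44 V / 2^10 ≈ 3.359 mV.
(V_in − V_min)/LSB = (0.1550221 − (-1.72)) × 1024/3.44 = 558.1461 → nearest code k = 558.
Reconstructed level: -1.72 + 558 × 3.44/1024 V = 0.1545312500 V.
Error = V_in − V_code = 0.1550221 − (0.1545312500) = +491 µV.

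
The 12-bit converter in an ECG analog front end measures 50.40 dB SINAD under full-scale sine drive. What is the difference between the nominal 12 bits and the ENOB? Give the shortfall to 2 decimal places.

ENOB = (SINAD − 1.76)/6.02 = (50.40 − 1.76)/6.02 = 8.0797 bits.
12 − 8.0797 = 3.92 bits below nominal.

3.92 bits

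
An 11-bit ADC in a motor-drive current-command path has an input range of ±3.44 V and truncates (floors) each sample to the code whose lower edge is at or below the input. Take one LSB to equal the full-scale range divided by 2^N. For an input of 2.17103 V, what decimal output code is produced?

The full-scale span is 3.44 − (-3.44) = 6.88 V. LSB = 6.88 V / 2^11 ≈ 3.359 mV.
code = ⌊(V_in − V_min)/LSB⌋ = ⌊(V_in − V_min) × 2^11 / range⌋
     = ⌊(2.17103 − (-3.44)) × 2048 / 6.88⌋ = ⌊5.61103 × 2048/6.88⌋
     = ⌊1670.260⌋ = 1670.

1670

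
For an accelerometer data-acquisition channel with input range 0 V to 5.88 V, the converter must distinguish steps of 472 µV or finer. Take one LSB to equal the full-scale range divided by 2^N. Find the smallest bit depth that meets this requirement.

Range is 5.88 V.
Need 2^N ≥ 5.88 V / 472 µV = 12460 → N_min = 14.

14 bits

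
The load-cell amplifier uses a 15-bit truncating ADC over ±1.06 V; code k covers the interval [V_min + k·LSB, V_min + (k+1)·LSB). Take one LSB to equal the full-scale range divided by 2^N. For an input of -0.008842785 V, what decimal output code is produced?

16247

The full-scale span is 1.06 − (-1.06) = 2.12 V. LSB = 2.12 V / 2^15 ≈ 64.70 µV.
V_in − V_min = -0.008842785 − (-1.06) = 1.051157215 V.
Divide by LSB: 1.051157215 × 32768/2.12 = 16247.3206.
Truncating gives code 16247.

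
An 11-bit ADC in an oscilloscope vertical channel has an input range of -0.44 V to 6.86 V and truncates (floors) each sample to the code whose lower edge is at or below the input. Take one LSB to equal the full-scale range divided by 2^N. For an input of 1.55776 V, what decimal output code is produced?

560

Span: 6.86 V − (-0.44 V) = 7.3 V. LSB = 7.3 V / 2^11 ≈ 3.564 mV.
V_in − V_min = 1.55776 − (-0.44) = 1.99776 V.
Divide by LSB: 1.99776 × 2048/7.3 = 560.4675.
Truncating gives code 560.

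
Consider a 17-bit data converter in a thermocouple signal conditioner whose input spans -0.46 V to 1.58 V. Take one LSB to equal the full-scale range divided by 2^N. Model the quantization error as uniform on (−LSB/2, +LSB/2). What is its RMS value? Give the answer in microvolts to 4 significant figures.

Full-scale range = 1.58 V − (-0.46 V) = 2.04 V.
LSB = 2.04 V ÷ 2^17 = 2.04/131072 V = 15.5640 µV.
RMS of a uniform error over width LSB is LSB/√12 = 4.493 µV.

4.493 µV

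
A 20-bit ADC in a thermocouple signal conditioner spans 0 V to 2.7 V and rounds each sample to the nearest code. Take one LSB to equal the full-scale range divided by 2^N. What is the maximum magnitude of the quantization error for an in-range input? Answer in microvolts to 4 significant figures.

1.287 µV

Full-scale range = 2.7 V.
Step size = 2.7/1048576 V = 2.57492 µV.
|e|_max = LSB/2 = 1.287 µV.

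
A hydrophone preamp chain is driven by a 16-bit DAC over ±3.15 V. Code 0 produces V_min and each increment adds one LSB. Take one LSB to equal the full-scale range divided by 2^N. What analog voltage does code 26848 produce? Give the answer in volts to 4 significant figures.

Range = 3.15 − (-3.15) = 6.3 V. LSB = 6.3 V / 2^16.
Output = V_min + (26848/65536) × range = -3.15 + 0.409668 × 6.3 V
      = -3.15 V + 2.58091 V = -0.569092 V.

-0.5691 V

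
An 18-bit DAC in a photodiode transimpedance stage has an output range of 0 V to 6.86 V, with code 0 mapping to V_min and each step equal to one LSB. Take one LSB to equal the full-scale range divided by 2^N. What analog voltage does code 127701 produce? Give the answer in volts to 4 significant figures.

Range is 6.86 V. LSB = 6.86 V / 2^18.
V_out = V_min + code × LSB = 0 V + 127701 × 6.86 V / 262144
      = 0 V + 3.34178 V = 3.34178 V.

3.342 V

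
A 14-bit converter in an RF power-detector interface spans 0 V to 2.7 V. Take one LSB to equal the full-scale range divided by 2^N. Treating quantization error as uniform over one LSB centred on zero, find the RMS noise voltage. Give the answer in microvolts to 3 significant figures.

47.6 µV

Full-scale range = 2.7 V.
Step size = 2.7/16384 V = 164.79 µV.
σ_q = LSB/√12 = 164.79 µV/3.4641 = 47.6 µV.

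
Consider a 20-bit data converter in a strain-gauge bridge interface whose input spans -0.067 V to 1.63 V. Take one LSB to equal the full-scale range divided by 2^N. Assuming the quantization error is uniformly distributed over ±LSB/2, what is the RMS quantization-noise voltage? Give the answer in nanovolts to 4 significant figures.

467.2 nV

Span: 1.63 V − (-0.067 V) = 1.697 V.
Step size = 1.697/1048576 V = 1.61839 µV.
For a uniform distribution on [−LSB/2, +LSB/2], V_rms = LSB/√12 = 1.61839 µV/3.4641 = 467.2 nV.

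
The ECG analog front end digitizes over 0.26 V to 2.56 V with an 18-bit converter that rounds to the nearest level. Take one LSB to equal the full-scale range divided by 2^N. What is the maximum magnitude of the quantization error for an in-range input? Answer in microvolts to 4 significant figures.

Span: 2.56 V − (0.26 V) = 2.3 V.
LSB = 2.3 V / 2^18 = 8.77380 µV.
Worst-case error for round-to-nearest is half an LSB: 4.387 µV.

4.387 µV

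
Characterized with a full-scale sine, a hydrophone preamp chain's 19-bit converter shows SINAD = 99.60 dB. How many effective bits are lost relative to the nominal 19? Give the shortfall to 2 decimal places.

N_eff = (99.60 − 1.76)/6.02 = 16.2525 bits.
19 − 16.2525 = 2.75 bits below nominal.

2.75 bits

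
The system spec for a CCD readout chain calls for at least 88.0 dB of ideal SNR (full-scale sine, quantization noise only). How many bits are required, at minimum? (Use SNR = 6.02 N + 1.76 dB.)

6.02 N + 1.76 ≥ 88.0 gives N ≥ 14.326, so the minimum integer is 15.

15 bits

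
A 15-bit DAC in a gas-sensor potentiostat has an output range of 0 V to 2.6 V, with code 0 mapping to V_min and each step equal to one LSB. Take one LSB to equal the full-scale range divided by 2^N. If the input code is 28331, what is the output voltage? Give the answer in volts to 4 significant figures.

Span = 2.6 V. LSB = 2.6 V / 2^15.
V_out = 0 + 28331 × (2.6/32768) V
      = 0 + 2.24794 = 2.24794 V.

2.248 V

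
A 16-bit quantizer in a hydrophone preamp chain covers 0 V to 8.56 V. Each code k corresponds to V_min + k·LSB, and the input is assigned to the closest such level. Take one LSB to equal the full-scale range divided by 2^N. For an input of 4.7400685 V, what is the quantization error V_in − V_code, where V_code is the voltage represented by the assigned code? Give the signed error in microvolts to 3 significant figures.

+41.6 µV

V_FS = 8.56 V. LSB = 8.56 V / 2^16 ≈ 130.6 µV.
(V_in − V_min)/LSB = (4.7400685 − (0)) × 65536/8.56 = 36290.3188 → nearest code k = 36290.
V_code = 0 + (36290/65536) × 8.56 = 4.7400268555 V.
e = 4.7400685 − (4.7400268555) = +41.6 µV.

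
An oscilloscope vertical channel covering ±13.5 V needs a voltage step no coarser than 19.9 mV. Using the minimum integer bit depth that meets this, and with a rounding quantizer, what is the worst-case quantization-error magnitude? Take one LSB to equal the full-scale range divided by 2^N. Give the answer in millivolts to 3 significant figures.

Full-scale range = 13.5 V − (-13.5 V) = 27 V.
Need 2^N ≥ 27 V / 19.9 mV = 1357 → N_min = 11.
One LSB is 27 V / 2048 = 13.184 mV.
Half an LSB is 6.59 mV.

6.59 mV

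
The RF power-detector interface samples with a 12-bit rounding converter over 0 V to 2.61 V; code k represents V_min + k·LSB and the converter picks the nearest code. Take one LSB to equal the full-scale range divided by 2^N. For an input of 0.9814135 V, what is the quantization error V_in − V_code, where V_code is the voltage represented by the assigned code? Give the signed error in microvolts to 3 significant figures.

Full-scale range = 2.61 V. LSB = 2.61 V / 2^12 ≈ 0.6372 mV.
(0.9814135 − (0)) / LSB = 0.9814135 × 4096/2.61 = 1540.1800. Nearest integer: k = 1540.
V_code = 0 + (1540/4096) × 2.61 = 0.9812988281 V.
e = 0.9814135 − (0.9812988281) = +115 µV.

+115 µV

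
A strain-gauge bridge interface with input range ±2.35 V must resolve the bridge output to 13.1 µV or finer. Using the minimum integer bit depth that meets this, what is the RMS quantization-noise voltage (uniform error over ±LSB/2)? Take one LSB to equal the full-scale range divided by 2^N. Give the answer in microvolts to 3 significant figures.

2.59 µV

Full-scale range = 2.35 V − (-2.35 V) = 4.7 V.
Required number of levels: 4.7/13.1 µV = 358780; smallest N with 2^N ≥ that is 19.
LSB = 4.7 V ÷ 2^19 = 4.7/524288 V = 8.9645 µV.
RMS noise = LSB/√12 = 2.59 µV.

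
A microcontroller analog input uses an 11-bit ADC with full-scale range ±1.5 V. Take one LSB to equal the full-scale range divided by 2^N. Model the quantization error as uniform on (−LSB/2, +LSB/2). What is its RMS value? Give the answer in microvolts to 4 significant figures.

Full-scale range = 1.5 V − (-1.5 V) = 3 V.
LSB = 3 V ÷ 2^11 = 3/2048 V = 1.46484 mV.
V_rms = LSB/√12 = 1.46484 mV / √12 = 422.9 µV.

422.9 µV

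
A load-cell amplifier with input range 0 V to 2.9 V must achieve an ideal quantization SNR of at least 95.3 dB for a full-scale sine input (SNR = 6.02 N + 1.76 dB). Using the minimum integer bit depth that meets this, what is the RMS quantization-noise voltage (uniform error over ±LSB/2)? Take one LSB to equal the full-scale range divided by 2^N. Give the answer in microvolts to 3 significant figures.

Range is 2.9 V.
Solving 6.02 N ≥ 95.3 − 1.76: N ≥ 15.538. Round up → N = 16.
LSB = 2.9 V ÷ 2^16 = 2.9/65536 V = 44.250 µV.
V_rms = LSB/√12 = 12.8 µV.

12.8 µV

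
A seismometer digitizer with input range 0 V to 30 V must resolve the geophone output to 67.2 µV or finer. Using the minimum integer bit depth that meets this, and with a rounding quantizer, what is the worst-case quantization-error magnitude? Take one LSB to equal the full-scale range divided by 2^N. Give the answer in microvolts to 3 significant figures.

Range is 30 V.
Need 2^N ≥ 30 V / 67.2 µV = 446400 → N_min = 19.
One LSB is 30 V / 524288 = 57.220 µV.
Half an LSB is 28.6 µV.

28.6 µV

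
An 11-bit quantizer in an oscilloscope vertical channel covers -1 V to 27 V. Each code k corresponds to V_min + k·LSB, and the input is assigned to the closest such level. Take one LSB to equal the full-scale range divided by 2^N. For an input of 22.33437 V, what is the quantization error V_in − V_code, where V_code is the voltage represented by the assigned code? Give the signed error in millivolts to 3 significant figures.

Range = 27 − (-1) = 28 V. LSB = 28 V / 2^11 ≈ 13.67 mV.
Position in LSBs: (22.33437 − (-1)) × 2048/28 = 1706.7425; rounding gives k = 1707.
V_code = V_min + k × range/2^11 = -1 + 1707 × 28/2048 = 22.33789063 V.
V_in − V_code = 22.33437 − (22.33789063) = −3.52 mV.

−3.52 mV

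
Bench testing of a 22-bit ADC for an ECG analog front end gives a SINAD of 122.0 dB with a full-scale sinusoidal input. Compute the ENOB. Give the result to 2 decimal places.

19.97 bits

ENOB = (SINAD − 1.76) / 6.02 = (122.0 − 1.76) / 6.02 = 120.24 / 6.02 = 19.9734.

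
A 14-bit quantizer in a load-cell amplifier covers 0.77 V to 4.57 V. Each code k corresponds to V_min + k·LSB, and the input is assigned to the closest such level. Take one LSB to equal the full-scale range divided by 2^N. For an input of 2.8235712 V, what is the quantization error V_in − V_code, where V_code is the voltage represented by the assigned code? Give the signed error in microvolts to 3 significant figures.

Span: 4.57 V − (0.77 V) = 3.8 V. LSB = 3.8 V / 2^14 ≈ 231.9 µV.
(2.8235712 − (0.77)) / LSB = 2.0535712 × 16384/3.8 = 8854.1344. Nearest integer: k = 8854.
Reconstructed level: 0.77 + 8854 × 3.8/16384 V = 2.8235400391 V.
e = 2.8235712 − (2.8235400391) = +31.2 µV.

+31.2 µV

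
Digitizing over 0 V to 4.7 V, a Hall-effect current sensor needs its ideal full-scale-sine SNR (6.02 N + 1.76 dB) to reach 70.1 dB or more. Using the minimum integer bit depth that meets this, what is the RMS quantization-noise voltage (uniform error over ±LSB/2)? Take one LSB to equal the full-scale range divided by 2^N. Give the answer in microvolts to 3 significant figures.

V_FS = 4.7 V.
6.02 N + 1.76 ≥ 70.1 gives N ≥ 11.352, so the minimum integer is 12.
LSB = 4.7 V ÷ 2^12 = 4.7/4096 V = 1.1475 mV.
σ_q = LSB/√12 = 1.1475 mV/3.4641 = 331 µV.

331 µV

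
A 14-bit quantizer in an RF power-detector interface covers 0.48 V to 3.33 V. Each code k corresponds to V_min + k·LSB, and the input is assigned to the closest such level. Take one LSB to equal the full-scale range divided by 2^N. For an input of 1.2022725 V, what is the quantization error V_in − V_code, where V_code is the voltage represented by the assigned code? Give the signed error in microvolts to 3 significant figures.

Full-scale range = 3.33 V − (0.48 V) = 2.85 V. LSB = 2.85 V / 2^14 ≈ 174.0 µV.
(V_in − V_min)/LSB = (1.2022725 − (0.48)) × 16384/2.85 = 4152.1799 → nearest code k = 4152.
V_code = V_min + k × range/2^14 = 0.48 + 4152 × 2.85/16384 = 1.2022412109 V.
V_in − V_code = 1.2022725 − (1.2022412109) = +31.3 µV.

+31.3 µV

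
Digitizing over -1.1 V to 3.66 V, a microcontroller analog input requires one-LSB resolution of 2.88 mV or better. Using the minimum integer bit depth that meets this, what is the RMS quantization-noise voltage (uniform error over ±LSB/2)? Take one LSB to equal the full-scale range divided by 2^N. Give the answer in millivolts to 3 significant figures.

The full-scale span is 3.66 − (-1.1) = 4.76 V.
Need 2^N ≥ 4.76 V / 2.88 mV = 1653 → N_min = 11.
Step size = 4.76/2048 V = 2.3242 mV.
σ_q = LSB/√12 = 2.3242 mV/3.4641 = 0.671 mV.

0.671 mV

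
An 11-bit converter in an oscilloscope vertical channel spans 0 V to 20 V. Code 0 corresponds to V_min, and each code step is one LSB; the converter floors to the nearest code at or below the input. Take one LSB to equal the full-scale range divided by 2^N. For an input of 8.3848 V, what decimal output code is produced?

Span = 20 V. LSB = 20 V / 2^11 ≈ 9.766 mV.
V_in − V_min = 8.3848 − (0) = 8.3848 V.
Divide by LSB: 8.3848 × 2048/20 = 858.6035.
Truncating gives code 858.

858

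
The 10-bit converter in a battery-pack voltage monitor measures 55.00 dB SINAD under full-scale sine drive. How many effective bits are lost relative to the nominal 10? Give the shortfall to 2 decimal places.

1.16 bits

Effective bits = (55.00 − 1.76)/6.02 = 8.8439.
10 − 8.8439 = 1.16 bits below nominal.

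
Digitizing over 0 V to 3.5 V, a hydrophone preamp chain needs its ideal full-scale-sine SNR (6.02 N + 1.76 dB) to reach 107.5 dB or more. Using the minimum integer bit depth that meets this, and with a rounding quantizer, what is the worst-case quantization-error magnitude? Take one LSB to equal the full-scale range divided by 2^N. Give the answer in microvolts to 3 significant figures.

6.68 µV

V_FS = 3.5 V.
6.02 N + 1.76 ≥ 107.5 gives N ≥ 17.565, so the minimum integer is 18.
One LSB is 3.5 V / 262144 = 13.351 µV.
Max error for round-to-nearest is LSB/2 = 6.68 µV.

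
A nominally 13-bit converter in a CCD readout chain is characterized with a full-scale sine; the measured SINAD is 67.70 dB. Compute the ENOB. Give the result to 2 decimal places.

Inverting SNR = 6.02 N + 1.76: N_eff = (67.70 − 1.76)/6.02 = 10.9535.

10.95 bits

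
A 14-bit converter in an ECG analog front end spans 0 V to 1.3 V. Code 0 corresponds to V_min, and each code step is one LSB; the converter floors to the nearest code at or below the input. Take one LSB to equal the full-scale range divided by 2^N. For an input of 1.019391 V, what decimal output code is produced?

12847

Span = 1.3 V. LSB = 1.3 V / 2^14 ≈ 79.35 µV.
code = ⌊(V_in − V_min)/LSB⌋ = ⌊(V_in − V_min) × 2^14 / range⌋
     = ⌊(1.019391 − (0)) × 16384 / 1.3⌋ = ⌊1.019391 × 16384/1.3⌋
     = ⌊12847.463⌋ = 12847.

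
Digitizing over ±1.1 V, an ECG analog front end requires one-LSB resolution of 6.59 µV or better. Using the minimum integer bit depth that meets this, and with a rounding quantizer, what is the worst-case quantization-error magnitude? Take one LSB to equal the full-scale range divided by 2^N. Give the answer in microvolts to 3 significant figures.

2.10 µV

The full-scale span is 1.1 − (-1.1) = 2.2 V.
Required number of levels: 2.2/6.59 µV = 333840; smallest N with 2^N ≥ that is 19.
Step size = 2.2/524288 V = 4.1962 µV.
Half an LSB is 2.10 µV.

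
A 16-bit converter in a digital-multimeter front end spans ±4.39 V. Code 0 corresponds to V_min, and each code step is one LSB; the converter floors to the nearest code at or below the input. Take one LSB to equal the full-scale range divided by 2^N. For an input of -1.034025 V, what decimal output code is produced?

Span: 4.39 V − (-4.39 V) = 8.78 V. LSB = 8.78 V / 2^16 ≈ 134.0 µV.
(V_in − V_min) × 2^16/range = (-1.034025 − (-4.39)) × 65536/8.78 = 25049.792.
Floor → code = 25049.

25049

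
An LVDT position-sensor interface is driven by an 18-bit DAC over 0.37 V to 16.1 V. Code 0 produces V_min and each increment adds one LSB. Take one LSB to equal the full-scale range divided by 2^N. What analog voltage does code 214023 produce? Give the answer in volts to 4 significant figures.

Full-scale range = 16.1 V − (0.37 V) = 15.73 V. LSB = 15.73 V / 2^18.
V_out = 0.37 + 214023 × (15.73/262144) V
      = 0.37 + 12.8425 = 13.2125 V.

13.21 V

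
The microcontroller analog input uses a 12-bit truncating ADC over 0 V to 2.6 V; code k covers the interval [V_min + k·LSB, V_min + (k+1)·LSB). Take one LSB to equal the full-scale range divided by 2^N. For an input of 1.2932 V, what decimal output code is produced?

V_FS = 2.6 V. LSB = 2.6 V / 2^12 ≈ 0.6348 mV.
V_in − V_min = 1.2932 − (0) = 1.2932 V.
Divide by LSB: 1.2932 × 4096/2.6 = 2037.2874.
Truncating gives code 2037.

2037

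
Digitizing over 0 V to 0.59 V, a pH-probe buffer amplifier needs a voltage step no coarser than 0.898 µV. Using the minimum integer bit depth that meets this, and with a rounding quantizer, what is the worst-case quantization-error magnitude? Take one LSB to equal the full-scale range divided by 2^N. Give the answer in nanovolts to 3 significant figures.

281 nV

Range is 0.59 V.
Need 2^N ≥ 0.59 V / 0.898 µV = 657000 → N_min = 20.
One LSB is 0.59 V / 1048576 = 0.56267 µV.
Half an LSB is 281 nV.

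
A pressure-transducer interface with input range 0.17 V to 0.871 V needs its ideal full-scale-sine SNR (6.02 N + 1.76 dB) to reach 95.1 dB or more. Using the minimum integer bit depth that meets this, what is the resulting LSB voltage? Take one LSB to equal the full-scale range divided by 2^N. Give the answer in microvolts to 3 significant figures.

10.7 µV

Span: 0.871 V − (0.17 V) = 0.701 V.
N ≥ (95.1 − 1.76)/6.02 = 15.505 → N_min = 16.
LSB = 0.701 V / 2^16 = 10.7 µV.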